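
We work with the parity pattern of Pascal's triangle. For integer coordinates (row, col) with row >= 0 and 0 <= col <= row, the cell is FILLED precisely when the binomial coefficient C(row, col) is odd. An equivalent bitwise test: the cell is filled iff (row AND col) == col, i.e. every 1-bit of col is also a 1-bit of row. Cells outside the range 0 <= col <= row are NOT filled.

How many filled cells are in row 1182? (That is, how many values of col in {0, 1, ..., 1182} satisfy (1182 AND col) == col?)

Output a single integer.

Answer: 64

Derivation:
1182 in binary = 10010011110
popcount(1182) = number of 1-bits in 10010011110 = 6
A col c satisfies (1182 AND c) == c iff every set bit of c is also set in 1182; each of the 6 set bits of 1182 can independently be on or off in c.
count = 2^6 = 64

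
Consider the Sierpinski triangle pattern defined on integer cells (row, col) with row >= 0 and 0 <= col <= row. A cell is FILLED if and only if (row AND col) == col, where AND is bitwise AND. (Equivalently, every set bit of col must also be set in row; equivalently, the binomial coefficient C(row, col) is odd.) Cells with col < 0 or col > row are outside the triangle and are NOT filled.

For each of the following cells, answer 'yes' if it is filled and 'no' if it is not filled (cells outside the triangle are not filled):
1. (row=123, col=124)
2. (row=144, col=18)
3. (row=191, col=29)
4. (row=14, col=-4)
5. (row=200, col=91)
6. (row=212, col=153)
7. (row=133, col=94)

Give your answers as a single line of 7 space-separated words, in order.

(123,124): col outside [0, 123] -> not filled
(144,18): row=0b10010000, col=0b10010, row AND col = 0b10000 = 16; 16 != 18 -> empty
(191,29): row=0b10111111, col=0b11101, row AND col = 0b11101 = 29; 29 == 29 -> filled
(14,-4): col outside [0, 14] -> not filled
(200,91): row=0b11001000, col=0b1011011, row AND col = 0b1001000 = 72; 72 != 91 -> empty
(212,153): row=0b11010100, col=0b10011001, row AND col = 0b10010000 = 144; 144 != 153 -> empty
(133,94): row=0b10000101, col=0b1011110, row AND col = 0b100 = 4; 4 != 94 -> empty

Answer: no no yes no no no no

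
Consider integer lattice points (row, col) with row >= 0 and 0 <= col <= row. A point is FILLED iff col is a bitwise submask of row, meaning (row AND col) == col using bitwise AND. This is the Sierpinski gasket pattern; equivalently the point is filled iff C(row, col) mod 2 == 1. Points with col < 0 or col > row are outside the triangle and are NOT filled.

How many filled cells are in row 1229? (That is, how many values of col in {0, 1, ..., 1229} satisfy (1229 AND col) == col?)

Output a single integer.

Answer: 64

Derivation:
1229 in binary = 10011001101
popcount(1229) = number of 1-bits in 10011001101 = 6
A col c satisfies (1229 AND c) == c iff every set bit of c is also set in 1229; each of the 6 set bits of 1229 can independently be on or off in c.
count = 2^6 = 64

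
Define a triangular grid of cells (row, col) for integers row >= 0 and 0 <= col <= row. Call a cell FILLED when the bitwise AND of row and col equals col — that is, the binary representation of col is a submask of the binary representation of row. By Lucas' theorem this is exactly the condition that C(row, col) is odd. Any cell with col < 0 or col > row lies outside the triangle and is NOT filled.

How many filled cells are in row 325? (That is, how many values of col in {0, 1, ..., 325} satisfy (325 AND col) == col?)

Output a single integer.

Answer: 16

Derivation:
325 in binary = 101000101
popcount(325) = number of 1-bits in 101000101 = 4
A col c satisfies (325 AND c) == c iff every set bit of c is also set in 325; each of the 4 set bits of 325 can independently be on or off in c.
count = 2^4 = 16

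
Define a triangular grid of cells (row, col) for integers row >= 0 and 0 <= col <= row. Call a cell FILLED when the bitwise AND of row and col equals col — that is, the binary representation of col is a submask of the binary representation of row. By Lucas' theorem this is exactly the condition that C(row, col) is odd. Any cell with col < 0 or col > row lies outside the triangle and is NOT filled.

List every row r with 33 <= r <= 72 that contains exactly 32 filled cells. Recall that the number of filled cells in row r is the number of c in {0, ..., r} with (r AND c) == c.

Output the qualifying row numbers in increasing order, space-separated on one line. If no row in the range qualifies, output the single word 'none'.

Answer: 47 55 59 61 62

Derivation:
Row r has 2^popcount(r) filled cells, so we need popcount(r) = log2(32) = 5.
Scan r = 33..72 and keep those with exactly 5 one-bits:
r=33=100001 popcount=2 -> skip
r=34=100010 popcount=2 -> skip
r=35=100011 popcount=3 -> skip
r=36=100100 popcount=2 -> skip
r=37=100101 popcount=3 -> skip
r=38=100110 popcount=3 -> skip
r=39=100111 popcount=4 -> skip
r=40=101000 popcount=2 -> skip
r=41=101001 popcount=3 -> skip
r=42=101010 popcount=3 -> skip
r=43=101011 popcount=4 -> skip
r=44=101100 popcount=3 -> skip
r=45=101101 popcount=4 -> skip
r=46=101110 popcount=4 -> skip
r=47=101111 popcount=5 -> KEEP
r=48=110000 popcount=2 -> skip
r=49=110001 popcount=3 -> skip
r=50=110010 popcount=3 -> skip
r=51=110011 popcount=4 -> skip
r=52=110100 popcount=3 -> skip
r=53=110101 popcount=4 -> skip
r=54=110110 popcount=4 -> skip
r=55=110111 popcount=5 -> KEEP
r=56=111000 popcount=3 -> skip
r=57=111001 popcount=4 -> skip
r=58=111010 popcount=4 -> skip
r=59=111011 popcount=5 -> KEEP
r=60=111100 popcount=4 -> skip
r=61=111101 popcount=5 -> KEEP
r=62=111110 popcount=5 -> KEEP
r=63=111111 popcount=6 -> skip
r=64=1000000 popcount=1 -> skip
r=65=1000001 popcount=2 -> skip
r=66=1000010 popcount=2 -> skip
r=67=1000011 popcount=3 -> skip
r=68=1000100 popcount=2 -> skip
r=69=1000101 popcount=3 -> skip
r=70=1000110 popcount=3 -> skip
r=71=1000111 popcount=4 -> skip
r=72=1001000 popcount=2 -> skip
Kept rows: 47 55 59 61 62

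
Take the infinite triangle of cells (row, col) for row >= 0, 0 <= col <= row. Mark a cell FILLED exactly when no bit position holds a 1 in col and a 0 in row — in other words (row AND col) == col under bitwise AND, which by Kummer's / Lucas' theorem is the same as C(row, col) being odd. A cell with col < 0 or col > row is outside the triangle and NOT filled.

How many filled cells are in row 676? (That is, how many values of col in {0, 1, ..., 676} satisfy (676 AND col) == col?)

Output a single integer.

676 in binary = 1010100100
popcount(676) = number of 1-bits in 1010100100 = 4
A col c satisfies (676 AND c) == c iff every set bit of c is also set in 676; each of the 4 set bits of 676 can independently be on or off in c.
count = 2^4 = 16

Answer: 16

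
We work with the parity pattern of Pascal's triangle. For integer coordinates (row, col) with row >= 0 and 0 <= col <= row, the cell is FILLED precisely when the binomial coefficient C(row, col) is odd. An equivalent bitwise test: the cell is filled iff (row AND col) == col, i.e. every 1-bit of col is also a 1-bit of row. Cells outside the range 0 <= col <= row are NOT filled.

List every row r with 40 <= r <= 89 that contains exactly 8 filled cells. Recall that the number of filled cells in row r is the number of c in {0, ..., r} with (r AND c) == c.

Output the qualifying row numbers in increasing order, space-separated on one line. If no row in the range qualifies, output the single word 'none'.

Answer: 41 42 44 49 50 52 56 67 69 70 73 74 76 81 82 84 88

Derivation:
Row r has 2^popcount(r) filled cells, so we need popcount(r) = log2(8) = 3.
Scan r = 40..89 and keep those with exactly 3 one-bits:
r=40=101000 popcount=2 -> skip
r=41=101001 popcount=3 -> KEEP
r=42=101010 popcount=3 -> KEEP
r=43=101011 popcount=4 -> skip
r=44=101100 popcount=3 -> KEEP
r=45=101101 popcount=4 -> skip
r=46=101110 popcount=4 -> skip
r=47=101111 popcount=5 -> skip
r=48=110000 popcount=2 -> skip
r=49=110001 popcount=3 -> KEEP
r=50=110010 popcount=3 -> KEEP
r=51=110011 popcount=4 -> skip
r=52=110100 popcount=3 -> KEEP
r=53=110101 popcount=4 -> skip
r=54=110110 popcount=4 -> skip
r=55=110111 popcount=5 -> skip
r=56=111000 popcount=3 -> KEEP
r=57=111001 popcount=4 -> skip
r=58=111010 popcount=4 -> skip
r=59=111011 popcount=5 -> skip
r=60=111100 popcount=4 -> skip
r=61=111101 popcount=5 -> skip
r=62=111110 popcount=5 -> skip
r=63=111111 popcount=6 -> skip
r=64=1000000 popcount=1 -> skip
r=65=1000001 popcount=2 -> skip
r=66=1000010 popcount=2 -> skip
r=67=1000011 popcount=3 -> KEEP
r=68=1000100 popcount=2 -> skip
r=69=1000101 popcount=3 -> KEEP
r=70=1000110 popcount=3 -> KEEP
r=71=1000111 popcount=4 -> skip
r=72=1001000 popcount=2 -> skip
r=73=1001001 popcount=3 -> KEEP
r=74=1001010 popcount=3 -> KEEP
r=75=1001011 popcount=4 -> skip
r=76=1001100 popcount=3 -> KEEP
r=77=1001101 popcount=4 -> skip
r=78=1001110 popcount=4 -> skip
r=79=1001111 popcount=5 -> skip
r=80=1010000 popcount=2 -> skip
r=81=1010001 popcount=3 -> KEEP
r=82=1010010 popcount=3 -> KEEP
r=83=1010011 popcount=4 -> skip
r=84=1010100 popcount=3 -> KEEP
r=85=1010101 popcount=4 -> skip
r=86=1010110 popcount=4 -> skip
r=87=1010111 popcount=5 -> skip
r=88=1011000 popcount=3 -> KEEP
r=89=1011001 popcount=4 -> skip
Kept rows: 41 42 44 49 50 52 56 67 69 70 73 74 76 81 82 84 88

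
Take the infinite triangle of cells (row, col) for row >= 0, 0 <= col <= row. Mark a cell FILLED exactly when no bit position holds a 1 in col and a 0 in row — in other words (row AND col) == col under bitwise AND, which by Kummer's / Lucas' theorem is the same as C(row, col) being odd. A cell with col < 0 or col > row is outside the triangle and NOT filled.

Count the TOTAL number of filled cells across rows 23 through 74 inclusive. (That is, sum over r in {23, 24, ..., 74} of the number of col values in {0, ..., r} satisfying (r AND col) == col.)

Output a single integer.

r23=10111 pc4: +16 =16
r24=11000 pc2: +4 =20
r25=11001 pc3: +8 =28
r26=11010 pc3: +8 =36
r27=11011 pc4: +16 =52
r28=11100 pc3: +8 =60
r29=11101 pc4: +16 =76
r30=11110 pc4: +16 =92
r31=11111 pc5: +32 =124
r32=100000 pc1: +2 =126
r33=100001 pc2: +4 =130
r34=100010 pc2: +4 =134
r35=100011 pc3: +8 =142
r36=100100 pc2: +4 =146
r37=100101 pc3: +8 =154
r38=100110 pc3: +8 =162
r39=100111 pc4: +16 =178
r40=101000 pc2: +4 =182
r41=101001 pc3: +8 =190
r42=101010 pc3: +8 =198
r43=101011 pc4: +16 =214
r44=101100 pc3: +8 =222
r45=101101 pc4: +16 =238
r46=101110 pc4: +16 =254
r47=101111 pc5: +32 =286
r48=110000 pc2: +4 =290
r49=110001 pc3: +8 =298
r50=110010 pc3: +8 =306
r51=110011 pc4: +16 =322
r52=110100 pc3: +8 =330
r53=110101 pc4: +16 =346
r54=110110 pc4: +16 =362
r55=110111 pc5: +32 =394
r56=111000 pc3: +8 =402
r57=111001 pc4: +16 =418
r58=111010 pc4: +16 =434
r59=111011 pc5: +32 =466
r60=111100 pc4: +16 =482
r61=111101 pc5: +32 =514
r62=111110 pc5: +32 =546
r63=111111 pc6: +64 =610
r64=1000000 pc1: +2 =612
r65=1000001 pc2: +4 =616
r66=1000010 pc2: +4 =620
r67=1000011 pc3: +8 =628
r68=1000100 pc2: +4 =632
r69=1000101 pc3: +8 =640
r70=1000110 pc3: +8 =648
r71=1000111 pc4: +16 =664
r72=1001000 pc2: +4 =668
r73=1001001 pc3: +8 =676
r74=1001010 pc3: +8 =684

Answer: 684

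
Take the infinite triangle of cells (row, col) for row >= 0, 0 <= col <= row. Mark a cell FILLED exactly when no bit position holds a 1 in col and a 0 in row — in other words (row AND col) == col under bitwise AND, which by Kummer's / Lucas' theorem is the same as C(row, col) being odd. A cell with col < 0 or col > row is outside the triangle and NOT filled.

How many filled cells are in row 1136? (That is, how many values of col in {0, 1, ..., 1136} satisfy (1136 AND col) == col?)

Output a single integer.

Answer: 16

Derivation:
1136 in binary = 10001110000
popcount(1136) = number of 1-bits in 10001110000 = 4
A col c satisfies (1136 AND c) == c iff every set bit of c is also set in 1136; each of the 4 set bits of 1136 can independently be on or off in c.
count = 2^4 = 16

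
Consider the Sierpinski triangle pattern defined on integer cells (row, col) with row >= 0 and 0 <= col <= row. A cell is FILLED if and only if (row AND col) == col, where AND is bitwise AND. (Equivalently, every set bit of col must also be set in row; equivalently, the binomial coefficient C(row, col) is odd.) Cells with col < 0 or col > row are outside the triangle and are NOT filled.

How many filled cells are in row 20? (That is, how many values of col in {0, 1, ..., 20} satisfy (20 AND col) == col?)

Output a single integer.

20 in binary = 10100
popcount(20) = number of 1-bits in 10100 = 2
A col c satisfies (20 AND c) == c iff every set bit of c is also set in 20; each of the 2 set bits of 20 can independently be on or off in c.
count = 2^2 = 4

Answer: 4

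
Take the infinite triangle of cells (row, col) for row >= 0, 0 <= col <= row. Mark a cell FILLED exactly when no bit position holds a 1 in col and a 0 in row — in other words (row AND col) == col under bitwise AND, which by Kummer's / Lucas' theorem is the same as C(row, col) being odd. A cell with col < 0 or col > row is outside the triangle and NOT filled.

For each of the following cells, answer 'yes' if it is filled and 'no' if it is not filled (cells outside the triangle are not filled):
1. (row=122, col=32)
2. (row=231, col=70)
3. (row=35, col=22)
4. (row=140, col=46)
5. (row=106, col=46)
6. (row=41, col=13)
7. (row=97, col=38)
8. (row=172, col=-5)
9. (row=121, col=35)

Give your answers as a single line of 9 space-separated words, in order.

(122,32): row=0b1111010, col=0b100000, row AND col = 0b100000 = 32; 32 == 32 -> filled
(231,70): row=0b11100111, col=0b1000110, row AND col = 0b1000110 = 70; 70 == 70 -> filled
(35,22): row=0b100011, col=0b10110, row AND col = 0b10 = 2; 2 != 22 -> empty
(140,46): row=0b10001100, col=0b101110, row AND col = 0b1100 = 12; 12 != 46 -> empty
(106,46): row=0b1101010, col=0b101110, row AND col = 0b101010 = 42; 42 != 46 -> empty
(41,13): row=0b101001, col=0b1101, row AND col = 0b1001 = 9; 9 != 13 -> empty
(97,38): row=0b1100001, col=0b100110, row AND col = 0b100000 = 32; 32 != 38 -> empty
(172,-5): col outside [0, 172] -> not filled
(121,35): row=0b1111001, col=0b100011, row AND col = 0b100001 = 33; 33 != 35 -> empty

Answer: yes yes no no no no no no no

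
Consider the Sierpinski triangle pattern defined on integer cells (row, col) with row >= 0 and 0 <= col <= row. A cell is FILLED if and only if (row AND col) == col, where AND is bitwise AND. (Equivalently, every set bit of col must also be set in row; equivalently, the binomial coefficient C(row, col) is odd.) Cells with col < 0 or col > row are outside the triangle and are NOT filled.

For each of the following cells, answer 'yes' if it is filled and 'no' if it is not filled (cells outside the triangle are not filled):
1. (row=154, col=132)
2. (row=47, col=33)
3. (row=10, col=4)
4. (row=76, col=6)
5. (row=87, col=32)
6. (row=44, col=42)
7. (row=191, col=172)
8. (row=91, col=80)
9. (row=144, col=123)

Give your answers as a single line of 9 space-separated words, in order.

(154,132): row=0b10011010, col=0b10000100, row AND col = 0b10000000 = 128; 128 != 132 -> empty
(47,33): row=0b101111, col=0b100001, row AND col = 0b100001 = 33; 33 == 33 -> filled
(10,4): row=0b1010, col=0b100, row AND col = 0b0 = 0; 0 != 4 -> empty
(76,6): row=0b1001100, col=0b110, row AND col = 0b100 = 4; 4 != 6 -> empty
(87,32): row=0b1010111, col=0b100000, row AND col = 0b0 = 0; 0 != 32 -> empty
(44,42): row=0b101100, col=0b101010, row AND col = 0b101000 = 40; 40 != 42 -> empty
(191,172): row=0b10111111, col=0b10101100, row AND col = 0b10101100 = 172; 172 == 172 -> filled
(91,80): row=0b1011011, col=0b1010000, row AND col = 0b1010000 = 80; 80 == 80 -> filled
(144,123): row=0b10010000, col=0b1111011, row AND col = 0b10000 = 16; 16 != 123 -> empty

Answer: no yes no no no no yes yes no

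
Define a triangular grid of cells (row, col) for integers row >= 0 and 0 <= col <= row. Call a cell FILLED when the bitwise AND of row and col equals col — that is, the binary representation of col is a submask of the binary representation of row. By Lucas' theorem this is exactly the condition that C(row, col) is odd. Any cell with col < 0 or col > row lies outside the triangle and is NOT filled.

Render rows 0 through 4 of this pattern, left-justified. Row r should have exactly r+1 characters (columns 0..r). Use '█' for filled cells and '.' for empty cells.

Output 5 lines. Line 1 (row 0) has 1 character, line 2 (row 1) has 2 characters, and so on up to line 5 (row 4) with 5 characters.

Answer: █
██
█.█
████
█...█

Derivation:
r0=0: █
r1=1: ██
r2=10: █.█
r3=11: ████
r4=100: █...█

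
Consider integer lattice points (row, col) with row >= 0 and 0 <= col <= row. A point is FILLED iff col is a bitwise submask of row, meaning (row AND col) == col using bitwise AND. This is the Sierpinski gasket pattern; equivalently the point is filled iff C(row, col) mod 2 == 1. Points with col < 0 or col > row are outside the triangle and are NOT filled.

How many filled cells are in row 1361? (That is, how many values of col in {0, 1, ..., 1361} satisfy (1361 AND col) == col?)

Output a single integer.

Answer: 32

Derivation:
1361 in binary = 10101010001
popcount(1361) = number of 1-bits in 10101010001 = 5
A col c satisfies (1361 AND c) == c iff every set bit of c is also set in 1361; each of the 5 set bits of 1361 can independently be on or off in c.
count = 2^5 = 32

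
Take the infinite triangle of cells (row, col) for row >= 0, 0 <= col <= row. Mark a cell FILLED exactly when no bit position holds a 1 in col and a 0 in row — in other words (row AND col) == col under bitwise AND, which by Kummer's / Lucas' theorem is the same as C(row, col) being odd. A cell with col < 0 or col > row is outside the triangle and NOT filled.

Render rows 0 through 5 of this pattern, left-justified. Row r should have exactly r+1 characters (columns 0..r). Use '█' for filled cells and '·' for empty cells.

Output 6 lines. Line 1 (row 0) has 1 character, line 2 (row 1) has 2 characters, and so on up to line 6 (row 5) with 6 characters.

Answer: █
██
█·█
████
█···█
██··██

Derivation:
r0=0: █
r1=1: ██
r2=10: █·█
r3=11: ████
r4=100: █···█
r5=101: ██··██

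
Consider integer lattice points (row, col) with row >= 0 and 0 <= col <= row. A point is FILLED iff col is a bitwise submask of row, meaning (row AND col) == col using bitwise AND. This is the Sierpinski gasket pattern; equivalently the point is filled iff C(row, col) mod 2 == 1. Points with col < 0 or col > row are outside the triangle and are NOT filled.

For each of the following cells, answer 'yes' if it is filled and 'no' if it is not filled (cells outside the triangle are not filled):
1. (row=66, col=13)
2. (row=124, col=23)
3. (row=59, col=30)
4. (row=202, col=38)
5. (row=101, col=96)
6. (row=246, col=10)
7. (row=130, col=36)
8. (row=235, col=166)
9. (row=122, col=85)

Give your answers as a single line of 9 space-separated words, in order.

(66,13): row=0b1000010, col=0b1101, row AND col = 0b0 = 0; 0 != 13 -> empty
(124,23): row=0b1111100, col=0b10111, row AND col = 0b10100 = 20; 20 != 23 -> empty
(59,30): row=0b111011, col=0b11110, row AND col = 0b11010 = 26; 26 != 30 -> empty
(202,38): row=0b11001010, col=0b100110, row AND col = 0b10 = 2; 2 != 38 -> empty
(101,96): row=0b1100101, col=0b1100000, row AND col = 0b1100000 = 96; 96 == 96 -> filled
(246,10): row=0b11110110, col=0b1010, row AND col = 0b10 = 2; 2 != 10 -> empty
(130,36): row=0b10000010, col=0b100100, row AND col = 0b0 = 0; 0 != 36 -> empty
(235,166): row=0b11101011, col=0b10100110, row AND col = 0b10100010 = 162; 162 != 166 -> empty
(122,85): row=0b1111010, col=0b1010101, row AND col = 0b1010000 = 80; 80 != 85 -> empty

Answer: no no no no yes no no no no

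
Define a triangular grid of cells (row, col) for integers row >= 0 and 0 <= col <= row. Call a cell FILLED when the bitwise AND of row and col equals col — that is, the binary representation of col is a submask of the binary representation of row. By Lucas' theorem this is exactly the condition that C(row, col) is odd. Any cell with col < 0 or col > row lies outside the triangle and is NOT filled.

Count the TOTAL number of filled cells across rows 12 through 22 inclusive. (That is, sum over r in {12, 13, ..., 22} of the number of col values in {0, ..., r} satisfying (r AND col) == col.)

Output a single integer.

Answer: 74

Derivation:
r12=1100 pc2: +4 =4
r13=1101 pc3: +8 =12
r14=1110 pc3: +8 =20
r15=1111 pc4: +16 =36
r16=10000 pc1: +2 =38
r17=10001 pc2: +4 =42
r18=10010 pc2: +4 =46
r19=10011 pc3: +8 =54
r20=10100 pc2: +4 =58
r21=10101 pc3: +8 =66
r22=10110 pc3: +8 =74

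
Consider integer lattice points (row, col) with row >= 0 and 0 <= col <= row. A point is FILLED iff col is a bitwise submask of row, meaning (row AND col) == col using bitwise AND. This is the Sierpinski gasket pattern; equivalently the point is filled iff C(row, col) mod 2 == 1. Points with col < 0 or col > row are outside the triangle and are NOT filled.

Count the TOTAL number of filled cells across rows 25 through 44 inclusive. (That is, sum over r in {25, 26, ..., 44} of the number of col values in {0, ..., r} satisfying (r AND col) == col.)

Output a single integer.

r25=11001 pc3: +8 =8
r26=11010 pc3: +8 =16
r27=11011 pc4: +16 =32
r28=11100 pc3: +8 =40
r29=11101 pc4: +16 =56
r30=11110 pc4: +16 =72
r31=11111 pc5: +32 =104
r32=100000 pc1: +2 =106
r33=100001 pc2: +4 =110
r34=100010 pc2: +4 =114
r35=100011 pc3: +8 =122
r36=100100 pc2: +4 =126
r37=100101 pc3: +8 =134
r38=100110 pc3: +8 =142
r39=100111 pc4: +16 =158
r40=101000 pc2: +4 =162
r41=101001 pc3: +8 =170
r42=101010 pc3: +8 =178
r43=101011 pc4: +16 =194
r44=101100 pc3: +8 =202

Answer: 202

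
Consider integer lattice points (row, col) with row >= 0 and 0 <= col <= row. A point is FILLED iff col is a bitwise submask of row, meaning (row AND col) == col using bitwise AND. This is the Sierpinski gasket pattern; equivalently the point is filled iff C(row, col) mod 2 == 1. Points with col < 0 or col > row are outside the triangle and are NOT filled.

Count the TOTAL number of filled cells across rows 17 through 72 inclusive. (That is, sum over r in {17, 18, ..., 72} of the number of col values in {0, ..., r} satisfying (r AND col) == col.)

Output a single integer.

Answer: 704

Derivation:
r17=10001 pc2: +4 =4
r18=10010 pc2: +4 =8
r19=10011 pc3: +8 =16
r20=10100 pc2: +4 =20
r21=10101 pc3: +8 =28
r22=10110 pc3: +8 =36
r23=10111 pc4: +16 =52
r24=11000 pc2: +4 =56
r25=11001 pc3: +8 =64
r26=11010 pc3: +8 =72
r27=11011 pc4: +16 =88
r28=11100 pc3: +8 =96
r29=11101 pc4: +16 =112
r30=11110 pc4: +16 =128
r31=11111 pc5: +32 =160
r32=100000 pc1: +2 =162
r33=100001 pc2: +4 =166
r34=100010 pc2: +4 =170
r35=100011 pc3: +8 =178
r36=100100 pc2: +4 =182
r37=100101 pc3: +8 =190
r38=100110 pc3: +8 =198
r39=100111 pc4: +16 =214
r40=101000 pc2: +4 =218
r41=101001 pc3: +8 =226
r42=101010 pc3: +8 =234
r43=101011 pc4: +16 =250
r44=101100 pc3: +8 =258
r45=101101 pc4: +16 =274
r46=101110 pc4: +16 =290
r47=101111 pc5: +32 =322
r48=110000 pc2: +4 =326
r49=110001 pc3: +8 =334
r50=110010 pc3: +8 =342
r51=110011 pc4: +16 =358
r52=110100 pc3: +8 =366
r53=110101 pc4: +16 =382
r54=110110 pc4: +16 =398
r55=110111 pc5: +32 =430
r56=111000 pc3: +8 =438
r57=111001 pc4: +16 =454
r58=111010 pc4: +16 =470
r59=111011 pc5: +32 =502
r60=111100 pc4: +16 =518
r61=111101 pc5: +32 =550
r62=111110 pc5: +32 =582
r63=111111 pc6: +64 =646
r64=1000000 pc1: +2 =648
r65=1000001 pc2: +4 =652
r66=1000010 pc2: +4 =656
r67=1000011 pc3: +8 =664
r68=1000100 pc2: +4 =668
r69=1000101 pc3: +8 =676
r70=1000110 pc3: +8 =684
r71=1000111 pc4: +16 =700
r72=1001000 pc2: +4 =704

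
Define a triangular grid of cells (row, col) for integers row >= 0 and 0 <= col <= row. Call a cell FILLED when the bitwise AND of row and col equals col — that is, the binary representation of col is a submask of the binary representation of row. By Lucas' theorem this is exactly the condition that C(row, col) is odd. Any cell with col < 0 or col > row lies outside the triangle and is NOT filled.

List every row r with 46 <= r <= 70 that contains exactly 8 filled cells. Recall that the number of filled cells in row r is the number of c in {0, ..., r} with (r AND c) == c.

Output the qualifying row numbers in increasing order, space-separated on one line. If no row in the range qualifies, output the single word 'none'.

Answer: 49 50 52 56 67 69 70

Derivation:
Row r has 2^popcount(r) filled cells, so we need popcount(r) = log2(8) = 3.
Scan r = 46..70 and keep those with exactly 3 one-bits:
r=46=101110 popcount=4 -> skip
r=47=101111 popcount=5 -> skip
r=48=110000 popcount=2 -> skip
r=49=110001 popcount=3 -> KEEP
r=50=110010 popcount=3 -> KEEP
r=51=110011 popcount=4 -> skip
r=52=110100 popcount=3 -> KEEP
r=53=110101 popcount=4 -> skip
r=54=110110 popcount=4 -> skip
r=55=110111 popcount=5 -> skip
r=56=111000 popcount=3 -> KEEP
r=57=111001 popcount=4 -> skip
r=58=111010 popcount=4 -> skip
r=59=111011 popcount=5 -> skip
r=60=111100 popcount=4 -> skip
r=61=111101 popcount=5 -> skip
r=62=111110 popcount=5 -> skip
r=63=111111 popcount=6 -> skip
r=64=1000000 popcount=1 -> skip
r=65=1000001 popcount=2 -> skip
r=66=1000010 popcount=2 -> skip
r=67=1000011 popcount=3 -> KEEP
r=68=1000100 popcount=2 -> skip
r=69=1000101 popcount=3 -> KEEP
r=70=1000110 popcount=3 -> KEEP
Kept rows: 49 50 52 56 67 69 70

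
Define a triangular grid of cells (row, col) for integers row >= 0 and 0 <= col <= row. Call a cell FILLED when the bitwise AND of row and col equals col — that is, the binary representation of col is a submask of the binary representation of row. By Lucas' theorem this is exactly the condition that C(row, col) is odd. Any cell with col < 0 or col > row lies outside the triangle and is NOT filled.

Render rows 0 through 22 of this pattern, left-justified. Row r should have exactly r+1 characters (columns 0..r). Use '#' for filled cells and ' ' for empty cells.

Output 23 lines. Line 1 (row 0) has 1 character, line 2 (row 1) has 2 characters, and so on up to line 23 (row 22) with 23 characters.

r0=0: #
r1=1: ##
r2=10: # #
r3=11: ####
r4=100: #   #
r5=101: ##  ##
r6=110: # # # #
r7=111: ########
r8=1000: #       #
r9=1001: ##      ##
r10=1010: # #     # #
r11=1011: ####    ####
r12=1100: #   #   #   #
r13=1101: ##  ##  ##  ##
r14=1110: # # # # # # # #
r15=1111: ################
r16=10000: #               #
r17=10001: ##              ##
r18=10010: # #             # #
r19=10011: ####            ####
r20=10100: #   #           #   #
r21=10101: ##  ##          ##  ##
r22=10110: # # # #         # # # #

Answer: #
##
# #
####
#   #
##  ##
# # # #
########
#       #
##      ##
# #     # #
####    ####
#   #   #   #
##  ##  ##  ##
# # # # # # # #
################
#               #
##              ##
# #             # #
####            ####
#   #           #   #
##  ##          ##  ##
# # # #         # # # #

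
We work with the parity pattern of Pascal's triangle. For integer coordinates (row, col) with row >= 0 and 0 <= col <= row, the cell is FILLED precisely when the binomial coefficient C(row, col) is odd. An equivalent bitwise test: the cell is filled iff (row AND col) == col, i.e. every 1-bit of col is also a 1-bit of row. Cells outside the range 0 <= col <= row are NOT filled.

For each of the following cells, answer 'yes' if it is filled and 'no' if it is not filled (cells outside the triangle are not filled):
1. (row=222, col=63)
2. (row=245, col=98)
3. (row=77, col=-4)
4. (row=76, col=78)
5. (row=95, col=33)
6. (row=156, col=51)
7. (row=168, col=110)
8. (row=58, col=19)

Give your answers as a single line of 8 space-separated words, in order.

Answer: no no no no no no no no

Derivation:
(222,63): row=0b11011110, col=0b111111, row AND col = 0b11110 = 30; 30 != 63 -> empty
(245,98): row=0b11110101, col=0b1100010, row AND col = 0b1100000 = 96; 96 != 98 -> empty
(77,-4): col outside [0, 77] -> not filled
(76,78): col outside [0, 76] -> not filled
(95,33): row=0b1011111, col=0b100001, row AND col = 0b1 = 1; 1 != 33 -> empty
(156,51): row=0b10011100, col=0b110011, row AND col = 0b10000 = 16; 16 != 51 -> empty
(168,110): row=0b10101000, col=0b1101110, row AND col = 0b101000 = 40; 40 != 110 -> empty
(58,19): row=0b111010, col=0b10011, row AND col = 0b10010 = 18; 18 != 19 -> empty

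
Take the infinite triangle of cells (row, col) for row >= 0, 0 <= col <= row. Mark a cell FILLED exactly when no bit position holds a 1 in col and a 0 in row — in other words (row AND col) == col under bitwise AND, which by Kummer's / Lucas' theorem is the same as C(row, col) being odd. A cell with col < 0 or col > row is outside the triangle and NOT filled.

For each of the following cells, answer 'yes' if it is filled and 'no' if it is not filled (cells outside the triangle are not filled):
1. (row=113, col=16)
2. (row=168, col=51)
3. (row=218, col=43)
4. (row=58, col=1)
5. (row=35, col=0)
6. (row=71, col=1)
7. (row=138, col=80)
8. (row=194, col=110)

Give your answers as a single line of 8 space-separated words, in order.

(113,16): row=0b1110001, col=0b10000, row AND col = 0b10000 = 16; 16 == 16 -> filled
(168,51): row=0b10101000, col=0b110011, row AND col = 0b100000 = 32; 32 != 51 -> empty
(218,43): row=0b11011010, col=0b101011, row AND col = 0b1010 = 10; 10 != 43 -> empty
(58,1): row=0b111010, col=0b1, row AND col = 0b0 = 0; 0 != 1 -> empty
(35,0): row=0b100011, col=0b0, row AND col = 0b0 = 0; 0 == 0 -> filled
(71,1): row=0b1000111, col=0b1, row AND col = 0b1 = 1; 1 == 1 -> filled
(138,80): row=0b10001010, col=0b1010000, row AND col = 0b0 = 0; 0 != 80 -> empty
(194,110): row=0b11000010, col=0b1101110, row AND col = 0b1000010 = 66; 66 != 110 -> empty

Answer: yes no no no yes yes no no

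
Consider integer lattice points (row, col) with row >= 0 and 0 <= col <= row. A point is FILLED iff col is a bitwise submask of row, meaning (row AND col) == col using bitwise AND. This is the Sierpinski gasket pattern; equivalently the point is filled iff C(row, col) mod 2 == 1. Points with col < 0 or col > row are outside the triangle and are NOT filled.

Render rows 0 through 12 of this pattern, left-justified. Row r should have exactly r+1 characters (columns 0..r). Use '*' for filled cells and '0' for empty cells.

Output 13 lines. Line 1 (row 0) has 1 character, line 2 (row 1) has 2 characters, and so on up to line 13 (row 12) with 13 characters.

r0=0: *
r1=1: **
r2=10: *0*
r3=11: ****
r4=100: *000*
r5=101: **00**
r6=110: *0*0*0*
r7=111: ********
r8=1000: *0000000*
r9=1001: **000000**
r10=1010: *0*00000*0*
r11=1011: ****0000****
r12=1100: *000*000*000*

Answer: *
**
*0*
****
*000*
**00**
*0*0*0*
********
*0000000*
**000000**
*0*00000*0*
****0000****
*000*000*000*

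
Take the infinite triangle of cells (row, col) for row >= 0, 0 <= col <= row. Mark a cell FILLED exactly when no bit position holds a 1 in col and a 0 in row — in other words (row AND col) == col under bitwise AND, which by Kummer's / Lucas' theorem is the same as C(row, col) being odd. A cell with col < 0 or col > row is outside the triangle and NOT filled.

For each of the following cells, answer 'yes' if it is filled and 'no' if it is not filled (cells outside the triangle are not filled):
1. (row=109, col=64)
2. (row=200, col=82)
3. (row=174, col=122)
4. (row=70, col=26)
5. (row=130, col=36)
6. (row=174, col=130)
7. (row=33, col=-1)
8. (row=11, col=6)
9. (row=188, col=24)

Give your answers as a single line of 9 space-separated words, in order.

(109,64): row=0b1101101, col=0b1000000, row AND col = 0b1000000 = 64; 64 == 64 -> filled
(200,82): row=0b11001000, col=0b1010010, row AND col = 0b1000000 = 64; 64 != 82 -> empty
(174,122): row=0b10101110, col=0b1111010, row AND col = 0b101010 = 42; 42 != 122 -> empty
(70,26): row=0b1000110, col=0b11010, row AND col = 0b10 = 2; 2 != 26 -> empty
(130,36): row=0b10000010, col=0b100100, row AND col = 0b0 = 0; 0 != 36 -> empty
(174,130): row=0b10101110, col=0b10000010, row AND col = 0b10000010 = 130; 130 == 130 -> filled
(33,-1): col outside [0, 33] -> not filled
(11,6): row=0b1011, col=0b110, row AND col = 0b10 = 2; 2 != 6 -> empty
(188,24): row=0b10111100, col=0b11000, row AND col = 0b11000 = 24; 24 == 24 -> filled

Answer: yes no no no no yes no no yes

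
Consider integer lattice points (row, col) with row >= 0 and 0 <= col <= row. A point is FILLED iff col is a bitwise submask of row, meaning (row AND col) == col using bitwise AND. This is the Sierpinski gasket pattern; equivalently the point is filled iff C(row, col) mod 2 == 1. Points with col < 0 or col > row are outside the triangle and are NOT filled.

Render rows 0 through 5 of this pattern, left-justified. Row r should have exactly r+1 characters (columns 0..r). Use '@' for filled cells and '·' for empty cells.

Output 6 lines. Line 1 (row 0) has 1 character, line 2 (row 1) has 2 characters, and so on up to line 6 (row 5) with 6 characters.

Answer: @
@@
@·@
@@@@
@···@
@@··@@

Derivation:
r0=0: @
r1=1: @@
r2=10: @·@
r3=11: @@@@
r4=100: @···@
r5=101: @@··@@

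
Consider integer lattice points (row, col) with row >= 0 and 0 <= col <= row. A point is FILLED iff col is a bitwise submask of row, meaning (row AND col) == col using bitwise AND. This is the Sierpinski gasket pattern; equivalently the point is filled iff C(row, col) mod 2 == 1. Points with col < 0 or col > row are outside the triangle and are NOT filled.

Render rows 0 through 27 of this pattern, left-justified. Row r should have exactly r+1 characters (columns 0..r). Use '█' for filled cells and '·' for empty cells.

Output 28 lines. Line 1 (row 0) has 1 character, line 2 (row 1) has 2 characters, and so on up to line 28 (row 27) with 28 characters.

Answer: █
██
█·█
████
█···█
██··██
█·█·█·█
████████
█·······█
██······██
█·█·····█·█
████····████
█···█···█···█
██··██··██··██
█·█·█·█·█·█·█·█
████████████████
█···············█
██··············██
█·█·············█·█
████············████
█···█···········█···█
██··██··········██··██
█·█·█·█·········█·█·█·█
████████········████████
█·······█·······█·······█
██······██······██······██
█·█·····█·█·····█·█·····█·█
████····████····████····████

Derivation:
r0=0: █
r1=1: ██
r2=10: █·█
r3=11: ████
r4=100: █···█
r5=101: ██··██
r6=110: █·█·█·█
r7=111: ████████
r8=1000: █·······█
r9=1001: ██······██
r10=1010: █·█·····█·█
r11=1011: ████····████
r12=1100: █···█···█···█
r13=1101: ██··██··██··██
r14=1110: █·█·█·█·█·█·█·█
r15=1111: ████████████████
r16=10000: █···············█
r17=10001: ██··············██
r18=10010: █·█·············█·█
r19=10011: ████············████
r20=10100: █···█···········█···█
r21=10101: ██··██··········██··██
r22=10110: █·█·█·█·········█·█·█·█
r23=10111: ████████········████████
r24=11000: █·······█·······█·······█
r25=11001: ██······██······██······██
r26=11010: █·█·····█·█·····█·█·····█·█
r27=11011: ████····████····████····████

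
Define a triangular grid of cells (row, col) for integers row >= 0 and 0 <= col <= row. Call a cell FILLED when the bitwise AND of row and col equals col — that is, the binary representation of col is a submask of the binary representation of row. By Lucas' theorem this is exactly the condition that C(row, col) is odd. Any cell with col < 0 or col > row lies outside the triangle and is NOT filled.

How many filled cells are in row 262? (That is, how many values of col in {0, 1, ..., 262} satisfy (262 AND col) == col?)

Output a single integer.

Answer: 8

Derivation:
262 in binary = 100000110
popcount(262) = number of 1-bits in 100000110 = 3
A col c satisfies (262 AND c) == c iff every set bit of c is also set in 262; each of the 3 set bits of 262 can independently be on or off in c.
count = 2^3 = 8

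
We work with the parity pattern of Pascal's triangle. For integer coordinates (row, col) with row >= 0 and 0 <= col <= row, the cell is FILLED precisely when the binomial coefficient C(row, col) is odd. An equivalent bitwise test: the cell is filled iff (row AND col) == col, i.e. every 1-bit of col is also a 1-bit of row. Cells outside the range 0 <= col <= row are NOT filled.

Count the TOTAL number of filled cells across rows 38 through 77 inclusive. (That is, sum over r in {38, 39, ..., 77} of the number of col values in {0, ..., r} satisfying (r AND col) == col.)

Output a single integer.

r38=100110 pc3: +8 =8
r39=100111 pc4: +16 =24
r40=101000 pc2: +4 =28
r41=101001 pc3: +8 =36
r42=101010 pc3: +8 =44
r43=101011 pc4: +16 =60
r44=101100 pc3: +8 =68
r45=101101 pc4: +16 =84
r46=101110 pc4: +16 =100
r47=101111 pc5: +32 =132
r48=110000 pc2: +4 =136
r49=110001 pc3: +8 =144
r50=110010 pc3: +8 =152
r51=110011 pc4: +16 =168
r52=110100 pc3: +8 =176
r53=110101 pc4: +16 =192
r54=110110 pc4: +16 =208
r55=110111 pc5: +32 =240
r56=111000 pc3: +8 =248
r57=111001 pc4: +16 =264
r58=111010 pc4: +16 =280
r59=111011 pc5: +32 =312
r60=111100 pc4: +16 =328
r61=111101 pc5: +32 =360
r62=111110 pc5: +32 =392
r63=111111 pc6: +64 =456
r64=1000000 pc1: +2 =458
r65=1000001 pc2: +4 =462
r66=1000010 pc2: +4 =466
r67=1000011 pc3: +8 =474
r68=1000100 pc2: +4 =478
r69=1000101 pc3: +8 =486
r70=1000110 pc3: +8 =494
r71=1000111 pc4: +16 =510
r72=1001000 pc2: +4 =514
r73=1001001 pc3: +8 =522
r74=1001010 pc3: +8 =530
r75=1001011 pc4: +16 =546
r76=1001100 pc3: +8 =554
r77=1001101 pc4: +16 =570

Answer: 570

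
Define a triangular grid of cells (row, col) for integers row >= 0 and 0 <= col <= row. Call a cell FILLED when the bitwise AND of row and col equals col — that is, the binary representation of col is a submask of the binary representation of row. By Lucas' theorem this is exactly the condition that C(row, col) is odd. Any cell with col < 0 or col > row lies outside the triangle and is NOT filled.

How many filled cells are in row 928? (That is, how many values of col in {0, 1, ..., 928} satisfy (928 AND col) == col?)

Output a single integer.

928 in binary = 1110100000
popcount(928) = number of 1-bits in 1110100000 = 4
A col c satisfies (928 AND c) == c iff every set bit of c is also set in 928; each of the 4 set bits of 928 can independently be on or off in c.
count = 2^4 = 16

Answer: 16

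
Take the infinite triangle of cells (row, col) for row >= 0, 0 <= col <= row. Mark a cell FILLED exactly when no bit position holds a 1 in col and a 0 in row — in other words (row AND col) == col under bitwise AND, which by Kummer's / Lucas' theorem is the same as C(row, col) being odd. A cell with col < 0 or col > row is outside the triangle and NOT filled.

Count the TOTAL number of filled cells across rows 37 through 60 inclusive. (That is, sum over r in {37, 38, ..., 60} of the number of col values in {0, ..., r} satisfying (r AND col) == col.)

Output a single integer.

r37=100101 pc3: +8 =8
r38=100110 pc3: +8 =16
r39=100111 pc4: +16 =32
r40=101000 pc2: +4 =36
r41=101001 pc3: +8 =44
r42=101010 pc3: +8 =52
r43=101011 pc4: +16 =68
r44=101100 pc3: +8 =76
r45=101101 pc4: +16 =92
r46=101110 pc4: +16 =108
r47=101111 pc5: +32 =140
r48=110000 pc2: +4 =144
r49=110001 pc3: +8 =152
r50=110010 pc3: +8 =160
r51=110011 pc4: +16 =176
r52=110100 pc3: +8 =184
r53=110101 pc4: +16 =200
r54=110110 pc4: +16 =216
r55=110111 pc5: +32 =248
r56=111000 pc3: +8 =256
r57=111001 pc4: +16 =272
r58=111010 pc4: +16 =288
r59=111011 pc5: +32 =320
r60=111100 pc4: +16 =336

Answer: 336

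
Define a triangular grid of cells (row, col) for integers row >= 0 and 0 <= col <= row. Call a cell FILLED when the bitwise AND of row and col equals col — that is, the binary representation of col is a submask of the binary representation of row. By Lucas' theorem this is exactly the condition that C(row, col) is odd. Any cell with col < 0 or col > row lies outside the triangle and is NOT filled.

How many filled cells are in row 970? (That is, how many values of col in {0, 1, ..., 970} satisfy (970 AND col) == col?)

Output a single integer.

Answer: 64

Derivation:
970 in binary = 1111001010
popcount(970) = number of 1-bits in 1111001010 = 6
A col c satisfies (970 AND c) == c iff every set bit of c is also set in 970; each of the 6 set bits of 970 can independently be on or off in c.
count = 2^6 = 64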